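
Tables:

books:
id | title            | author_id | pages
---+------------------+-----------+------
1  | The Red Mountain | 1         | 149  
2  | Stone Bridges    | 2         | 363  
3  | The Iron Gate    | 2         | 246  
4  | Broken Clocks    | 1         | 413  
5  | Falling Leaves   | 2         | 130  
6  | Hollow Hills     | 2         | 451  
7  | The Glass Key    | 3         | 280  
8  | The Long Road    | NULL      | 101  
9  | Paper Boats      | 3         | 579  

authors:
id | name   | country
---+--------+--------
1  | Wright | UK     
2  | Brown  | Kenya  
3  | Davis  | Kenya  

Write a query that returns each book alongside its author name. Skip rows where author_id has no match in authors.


INNER JOIN keeps only books rows whose author_id matches an id in authors. Walk through each book:
  - book 1 (The Red Mountain): author_id=1 -> matches Wright
  - book 2 (Stone Bridges): author_id=2 -> matches Brown
  - book 3 (The Iron Gate): author_id=2 -> matches Brown
  - book 4 (Broken Clocks): author_id=1 -> matches Wright
  - book 5 (Falling Leaves): author_id=2 -> matches Brown
  - book 6 (Hollow Hills): author_id=2 -> matches Brown
  - book 7 (The Glass Key): author_id=3 -> matches Davis
  - book 8 (The Long Road): author_id=NULL, no match -> dropped
  - book 9 (Paper Boats): author_id=3 -> matches Davis
So 1 of 9 rows is dropped.

SQL:
SELECT a.title, b.name AS author
FROM books a
INNER JOIN authors b ON a.author_id = b.id

Result:
title            | author
-----------------+-------
The Red Mountain | Wright
Stone Bridges    | Brown 
The Iron Gate    | Brown 
Broken Clocks    | Wright
Falling Leaves   | Brown 
Hollow Hills     | Brown 
The Glass Key    | Davis 
Paper Boats      | Davis 


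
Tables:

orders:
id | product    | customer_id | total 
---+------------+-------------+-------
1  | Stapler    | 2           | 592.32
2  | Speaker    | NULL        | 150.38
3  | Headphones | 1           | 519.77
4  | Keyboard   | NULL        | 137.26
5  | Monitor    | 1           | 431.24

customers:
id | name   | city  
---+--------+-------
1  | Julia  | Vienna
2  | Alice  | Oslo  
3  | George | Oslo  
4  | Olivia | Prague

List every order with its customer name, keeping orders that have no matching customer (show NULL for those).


LEFT JOIN keeps every row from orders (the left table); where customer_id has no match in customers, the customer columns become NULL. Walk through each order:
  - order 1 (Stapler): customer_id=2 -> matches Alice
  - order 2 (Speaker): customer_id=NULL, no match -> kept with NULL
  - order 3 (Headphones): customer_id=1 -> matches Julia
  - order 4 (Keyboard): customer_id=NULL, no match -> kept with NULL
  - order 5 (Monitor): customer_id=1 -> matches Julia
All 5 rows appear; 2 have NULL customer.

SQL:
SELECT a.product, b.name AS customer
FROM orders a
LEFT JOIN customers b ON a.customer_id = b.id

Result:
product    | customer
-----------+---------
Stapler    | Alice   
Speaker    | NULL    
Headphones | Julia   
Keyboard   | NULL    
Monitor    | Julia   


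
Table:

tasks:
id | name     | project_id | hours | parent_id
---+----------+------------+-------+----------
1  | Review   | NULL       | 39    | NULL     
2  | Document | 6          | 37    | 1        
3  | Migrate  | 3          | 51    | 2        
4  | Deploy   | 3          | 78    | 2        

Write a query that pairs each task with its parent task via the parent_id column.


This is a self-join: tasks is joined to a second copy of itself, matching each row's parent_id to another row's id. Use LEFT JOIN so rows with parent_id=NULL are kept.
  - task 1 (Review): parent_id=NULL -> NULL
  - task 2 (Document): parent_id=1 -> Review
  - task 3 (Migrate): parent_id=2 -> Document
  - task 4 (Deploy): parent_id=2 -> Document

SQL:
SELECT a.name AS item, b.name AS parent
FROM tasks a
LEFT JOIN tasks b ON a.parent_id = b.id

Result:
item     | parent  
---------+---------
Review   | NULL    
Document | Review  
Migrate  | Document
Deploy   | Document


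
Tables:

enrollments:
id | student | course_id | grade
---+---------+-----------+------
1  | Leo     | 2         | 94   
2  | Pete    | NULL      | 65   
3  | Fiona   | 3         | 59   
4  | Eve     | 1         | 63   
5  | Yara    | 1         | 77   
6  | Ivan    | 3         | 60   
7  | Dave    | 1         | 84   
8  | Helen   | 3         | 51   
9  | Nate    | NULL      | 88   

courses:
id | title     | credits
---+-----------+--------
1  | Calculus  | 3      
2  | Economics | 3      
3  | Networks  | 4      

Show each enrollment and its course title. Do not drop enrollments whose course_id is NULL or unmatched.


LEFT JOIN keeps every row from enrollments (the left table); where course_id has no match in courses, the course columns become NULL. Walk through each enrollment:
  - enrollment 1 (Leo): course_id=2 -> matches Economics
  - enrollment 2 (Pete): course_id=NULL, no match -> kept with NULL
  - enrollment 3 (Fiona): course_id=3 -> matches Networks
  - enrollment 4 (Eve): course_id=1 -> matches Calculus
  - enrollment 5 (Yara): course_id=1 -> matches Calculus
  - enrollment 6 (Ivan): course_id=3 -> matches Networks
  - enrollment 7 (Dave): course_id=1 -> matches Calculus
  - enrollment 8 (Helen): course_id=3 -> matches Networks
  - enrollment 9 (Nate): course_id=NULL, no match -> kept with NULL
All 9 rows appear; 2 have NULL course.

SQL:
SELECT a.student, b.title AS course
FROM enrollments a
LEFT JOIN courses b ON a.course_id = b.id

Result:
student | course   
--------+----------
Leo     | Economics
Pete    | NULL     
Fiona   | Networks 
Eve     | Calculus 
Yara    | Calculus 
Ivan    | Networks 
Dave    | Calculus 
Helen   | Networks 
Nate    | NULL     


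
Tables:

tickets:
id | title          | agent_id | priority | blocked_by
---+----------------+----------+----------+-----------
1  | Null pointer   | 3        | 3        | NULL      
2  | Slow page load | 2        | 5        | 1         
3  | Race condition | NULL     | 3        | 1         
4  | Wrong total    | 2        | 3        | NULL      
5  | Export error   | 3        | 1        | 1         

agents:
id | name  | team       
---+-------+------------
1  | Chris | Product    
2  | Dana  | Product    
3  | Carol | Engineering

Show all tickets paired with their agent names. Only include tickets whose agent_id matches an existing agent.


INNER JOIN keeps only tickets rows whose agent_id matches an id in agents. Walk through each ticket:
  - ticket 1 (Null pointer): agent_id=3 -> matches Carol
  - ticket 2 (Slow page load): agent_id=2 -> matches Dana
  - ticket 3 (Race condition): agent_id=NULL, no match -> dropped
  - ticket 4 (Wrong total): agent_id=2 -> matches Dana
  - ticket 5 (Export error): agent_id=3 -> matches Carol
So 1 of 5 rows is dropped.

SQL:
SELECT a.title, b.name AS agent
FROM tickets a
INNER JOIN agents b ON a.agent_id = b.id

Result:
title          | agent
---------------+------
Null pointer   | Carol
Slow page load | Dana 
Wrong total    | Dana 
Export error   | Carol


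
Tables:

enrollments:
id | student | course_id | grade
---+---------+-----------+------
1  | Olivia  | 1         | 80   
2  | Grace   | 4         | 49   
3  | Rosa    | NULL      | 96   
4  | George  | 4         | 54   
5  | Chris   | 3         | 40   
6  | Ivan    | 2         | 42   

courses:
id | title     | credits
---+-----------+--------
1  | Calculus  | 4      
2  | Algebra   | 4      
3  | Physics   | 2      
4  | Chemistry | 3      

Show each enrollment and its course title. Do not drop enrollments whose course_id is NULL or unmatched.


LEFT JOIN keeps every row from enrollments (the left table); where course_id has no match in courses, the course columns become NULL. Walk through each enrollment:
  - enrollment 1 (Olivia): course_id=1 -> matches Calculus
  - enrollment 2 (Grace): course_id=4 -> matches Chemistry
  - enrollment 3 (Rosa): course_id=NULL, no match -> kept with NULL
  - enrollment 4 (George): course_id=4 -> matches Chemistry
  - enrollment 5 (Chris): course_id=3 -> matches Physics
  - enrollment 6 (Ivan): course_id=2 -> matches Algebra
All 6 rows appear; 1 has NULL course.

SQL:
SELECT a.student, b.title AS course
FROM enrollments a
LEFT JOIN courses b ON a.course_id = b.id

Result:
student | course   
--------+----------
Olivia  | Calculus 
Grace   | Chemistry
Rosa    | NULL     
George  | Chemistry
Chris   | Physics  
Ivan    | Algebra  


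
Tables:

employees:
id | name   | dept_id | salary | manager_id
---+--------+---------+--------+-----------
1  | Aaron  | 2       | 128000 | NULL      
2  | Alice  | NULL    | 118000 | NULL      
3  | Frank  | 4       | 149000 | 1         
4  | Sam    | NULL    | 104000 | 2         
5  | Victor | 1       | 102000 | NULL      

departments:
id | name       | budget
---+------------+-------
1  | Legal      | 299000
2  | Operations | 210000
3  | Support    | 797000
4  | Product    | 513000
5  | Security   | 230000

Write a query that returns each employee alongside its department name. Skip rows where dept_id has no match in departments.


INNER JOIN keeps only employees rows whose dept_id matches an id in departments. Walk through each employee:
  - employee 1 (Aaron): dept_id=2 -> matches Operations
  - employee 2 (Alice): dept_id=NULL, no match -> dropped
  - employee 3 (Frank): dept_id=4 -> matches Product
  - employee 4 (Sam): dept_id=NULL, no match -> dropped
  - employee 5 (Victor): dept_id=1 -> matches Legal
So 2 of 5 rows are dropped.

SQL:
SELECT a.name, b.name AS department
FROM employees a
INNER JOIN departments b ON a.dept_id = b.id

Result:
name   | department
-------+-----------
Aaron  | Operations
Frank  | Product   
Victor | Legal     


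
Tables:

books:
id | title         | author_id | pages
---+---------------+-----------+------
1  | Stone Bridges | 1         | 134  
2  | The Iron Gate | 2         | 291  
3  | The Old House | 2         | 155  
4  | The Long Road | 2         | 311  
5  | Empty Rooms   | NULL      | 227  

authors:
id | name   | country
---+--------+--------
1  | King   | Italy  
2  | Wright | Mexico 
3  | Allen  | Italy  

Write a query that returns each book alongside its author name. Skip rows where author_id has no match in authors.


INNER JOIN keeps only books rows whose author_id matches an id in authors. Walk through each book:
  - book 1 (Stone Bridges): author_id=1 -> matches King
  - book 2 (The Iron Gate): author_id=2 -> matches Wright
  - book 3 (The Old House): author_id=2 -> matches Wright
  - book 4 (The Long Road): author_id=2 -> matches Wright
  - book 5 (Empty Rooms): author_id=NULL, no match -> dropped
So 1 of 5 rows is dropped.

SQL:
SELECT a.title, b.name AS author
FROM books a
INNER JOIN authors b ON a.author_id = b.id

Result:
title         | author
--------------+-------
Stone Bridges | King  
The Iron Gate | Wright
The Old House | Wright
The Long Road | Wright


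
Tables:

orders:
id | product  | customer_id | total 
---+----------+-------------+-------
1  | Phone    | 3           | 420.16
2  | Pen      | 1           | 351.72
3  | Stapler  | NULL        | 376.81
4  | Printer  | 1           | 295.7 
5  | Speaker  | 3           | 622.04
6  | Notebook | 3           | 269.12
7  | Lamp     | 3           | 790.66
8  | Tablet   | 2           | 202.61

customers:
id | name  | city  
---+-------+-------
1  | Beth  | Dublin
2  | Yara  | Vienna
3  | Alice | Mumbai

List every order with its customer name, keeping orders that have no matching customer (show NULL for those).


LEFT JOIN keeps every row from orders (the left table); where customer_id has no match in customers, the customer columns become NULL. Walk through each order:
  - order 1 (Phone): customer_id=3 -> matches Alice
  - order 2 (Pen): customer_id=1 -> matches Beth
  - order 3 (Stapler): customer_id=NULL, no match -> kept with NULL
  - order 4 (Printer): customer_id=1 -> matches Beth
  - order 5 (Speaker): customer_id=3 -> matches Alice
  - order 6 (Notebook): customer_id=3 -> matches Alice
  - order 7 (Lamp): customer_id=3 -> matches Alice
  - order 8 (Tablet): customer_id=2 -> matches Yara
All 8 rows appear; 1 has NULL customer.

SQL:
SELECT a.product, b.name AS customer
FROM orders a
LEFT JOIN customers b ON a.customer_id = b.id

Result:
product  | customer
---------+---------
Phone    | Alice   
Pen      | Beth    
Stapler  | NULL    
Printer  | Beth    
Speaker  | Alice   
Notebook | Alice   
Lamp     | Alice   
Tablet   | Yara    


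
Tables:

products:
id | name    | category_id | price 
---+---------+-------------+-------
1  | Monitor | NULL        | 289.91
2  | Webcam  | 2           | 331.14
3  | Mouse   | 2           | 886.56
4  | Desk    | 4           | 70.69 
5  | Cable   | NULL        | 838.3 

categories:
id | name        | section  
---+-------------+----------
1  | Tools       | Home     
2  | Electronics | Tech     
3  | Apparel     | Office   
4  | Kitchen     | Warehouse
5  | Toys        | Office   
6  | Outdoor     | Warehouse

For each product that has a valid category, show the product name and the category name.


INNER JOIN keeps only products rows whose category_id matches an id in categories. Walk through each product:
  - product 1 (Monitor): category_id=NULL, no match -> dropped
  - product 2 (Webcam): category_id=2 -> matches Electronics
  - product 3 (Mouse): category_id=2 -> matches Electronics
  - product 4 (Desk): category_id=4 -> matches Kitchen
  - product 5 (Cable): category_id=NULL, no match -> dropped
So 2 of 5 rows are dropped.

SQL:
SELECT a.name, b.name AS category
FROM products a
INNER JOIN categories b ON a.category_id = b.id

Result:
name   | category   
-------+------------
Webcam | Electronics
Mouse  | Electronics
Desk   | Kitchen    


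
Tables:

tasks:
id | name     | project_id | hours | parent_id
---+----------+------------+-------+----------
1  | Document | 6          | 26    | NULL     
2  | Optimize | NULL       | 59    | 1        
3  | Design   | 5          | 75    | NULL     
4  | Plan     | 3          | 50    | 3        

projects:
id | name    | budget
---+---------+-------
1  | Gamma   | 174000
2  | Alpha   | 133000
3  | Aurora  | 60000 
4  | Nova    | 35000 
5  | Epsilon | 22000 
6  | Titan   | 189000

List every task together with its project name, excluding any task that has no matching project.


INNER JOIN keeps only tasks rows whose project_id matches an id in projects. Walk through each task:
  - task 1 (Document): project_id=6 -> matches Titan
  - task 2 (Optimize): project_id=NULL, no match -> dropped
  - task 3 (Design): project_id=5 -> matches Epsilon
  - task 4 (Plan): project_id=3 -> matches Aurora
So 1 of 4 rows is dropped.

SQL:
SELECT a.name, b.name AS project
FROM tasks a
INNER JOIN projects b ON a.project_id = b.id

Result:
name     | project
---------+--------
Document | Titan  
Design   | Epsilon
Plan     | Aurora 


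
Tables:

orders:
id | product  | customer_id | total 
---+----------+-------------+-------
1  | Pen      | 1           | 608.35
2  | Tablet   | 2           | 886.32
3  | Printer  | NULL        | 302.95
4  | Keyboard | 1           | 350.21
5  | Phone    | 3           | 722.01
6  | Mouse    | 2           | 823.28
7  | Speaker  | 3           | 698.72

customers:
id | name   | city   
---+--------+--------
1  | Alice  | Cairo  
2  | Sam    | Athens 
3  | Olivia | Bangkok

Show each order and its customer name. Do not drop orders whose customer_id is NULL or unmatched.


LEFT JOIN keeps every row from orders (the left table); where customer_id has no match in customers, the customer columns become NULL. Walk through each order:
  - order 1 (Pen): customer_id=1 -> matches Alice
  - order 2 (Tablet): customer_id=2 -> matches Sam
  - order 3 (Printer): customer_id=NULL, no match -> kept with NULL
  - order 4 (Keyboard): customer_id=1 -> matches Alice
  - order 5 (Phone): customer_id=3 -> matches Olivia
  - order 6 (Mouse): customer_id=2 -> matches Sam
  - order 7 (Speaker): customer_id=3 -> matches Olivia
All 7 rows appear; 1 has NULL customer.

SQL:
SELECT a.product, b.name AS customer
FROM orders a
LEFT JOIN customers b ON a.customer_id = b.id

Result:
product  | customer
---------+---------
Pen      | Alice   
Tablet   | Sam     
Printer  | NULL    
Keyboard | Alice   
Phone    | Olivia  
Mouse    | Sam     
Speaker  | Olivia  


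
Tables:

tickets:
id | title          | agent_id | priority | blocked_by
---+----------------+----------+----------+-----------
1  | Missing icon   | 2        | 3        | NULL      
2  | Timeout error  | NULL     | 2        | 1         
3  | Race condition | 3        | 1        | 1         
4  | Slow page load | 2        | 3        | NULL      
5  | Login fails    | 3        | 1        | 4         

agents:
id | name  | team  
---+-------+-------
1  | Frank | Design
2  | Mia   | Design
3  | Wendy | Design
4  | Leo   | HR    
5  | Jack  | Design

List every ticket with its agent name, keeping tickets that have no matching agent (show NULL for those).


LEFT JOIN keeps every row from tickets (the left table); where agent_id has no match in agents, the agent columns become NULL. Walk through each ticket:
  - ticket 1 (Missing icon): agent_id=2 -> matches Mia
  - ticket 2 (Timeout error): agent_id=NULL, no match -> kept with NULL
  - ticket 3 (Race condition): agent_id=3 -> matches Wendy
  - ticket 4 (Slow page load): agent_id=2 -> matches Mia
  - ticket 5 (Login fails): agent_id=3 -> matches Wendy
All 5 rows appear; 1 has NULL agent.

SQL:
SELECT a.title, b.name AS agent
FROM tickets a
LEFT JOIN agents b ON a.agent_id = b.id

Result:
title          | agent
---------------+------
Missing icon   | Mia  
Timeout error  | NULL 
Race condition | Wendy
Slow page load | Mia  
Login fails    | Wendy


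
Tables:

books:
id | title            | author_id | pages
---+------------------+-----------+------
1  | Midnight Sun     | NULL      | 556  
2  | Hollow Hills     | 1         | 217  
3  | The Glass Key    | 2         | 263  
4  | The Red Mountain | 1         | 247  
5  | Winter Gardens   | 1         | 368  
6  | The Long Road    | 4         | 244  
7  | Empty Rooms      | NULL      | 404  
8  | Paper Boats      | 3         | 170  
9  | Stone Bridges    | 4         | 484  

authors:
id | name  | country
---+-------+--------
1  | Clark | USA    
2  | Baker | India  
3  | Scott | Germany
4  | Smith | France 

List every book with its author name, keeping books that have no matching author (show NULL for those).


LEFT JOIN keeps every row from books (the left table); where author_id has no match in authors, the author columns become NULL. Walk through each book:
  - book 1 (Midnight Sun): author_id=NULL, no match -> kept with NULL
  - book 2 (Hollow Hills): author_id=1 -> matches Clark
  - book 3 (The Glass Key): author_id=2 -> matches Baker
  - book 4 (The Red Mountain): author_id=1 -> matches Clark
  - book 5 (Winter Gardens): author_id=1 -> matches Clark
  - book 6 (The Long Road): author_id=4 -> matches Smith
  - book 7 (Empty Rooms): author_id=NULL, no match -> kept with NULL
  - book 8 (Paper Boats): author_id=3 -> matches Scott
  - book 9 (Stone Bridges): author_id=4 -> matches Smith
All 9 rows appear; 2 have NULL author.

SQL:
SELECT a.title, b.name AS author
FROM books a
LEFT JOIN authors b ON a.author_id = b.id

Result:
title            | author
-----------------+-------
Midnight Sun     | NULL  
Hollow Hills     | Clark 
The Glass Key    | Baker 
The Red Mountain | Clark 
Winter Gardens   | Clark 
The Long Road    | Smith 
Empty Rooms      | NULL  
Paper Boats      | Scott 
Stone Bridges    | Smith 


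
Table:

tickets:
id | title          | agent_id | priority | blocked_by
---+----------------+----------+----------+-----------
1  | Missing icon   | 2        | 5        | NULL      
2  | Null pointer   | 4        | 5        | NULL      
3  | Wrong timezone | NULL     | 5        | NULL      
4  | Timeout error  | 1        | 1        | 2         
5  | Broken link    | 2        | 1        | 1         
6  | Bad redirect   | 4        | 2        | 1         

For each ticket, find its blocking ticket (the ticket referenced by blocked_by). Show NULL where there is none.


This is a self-join: tickets is joined to a second copy of itself, matching each row's blocked_by to another row's id. Use LEFT JOIN so rows with blocked_by=NULL are kept.
  - ticket 1 (Missing icon): blocked_by=NULL -> NULL
  - ticket 2 (Null pointer): blocked_by=NULL -> NULL
  - ticket 3 (Wrong timezone): blocked_by=NULL -> NULL
  - ticket 4 (Timeout error): blocked_by=2 -> Null pointer
  - ticket 5 (Broken link): blocked_by=1 -> Missing icon
  - ticket 6 (Bad redirect): blocked_by=1 -> Missing icon

SQL:
SELECT a.title AS item, b.title AS blocked_by
FROM tickets a
LEFT JOIN tickets b ON a.blocked_by = b.id

Result:
item           | blocked_by  
---------------+-------------
Missing icon   | NULL        
Null pointer   | NULL        
Wrong timezone | NULL        
Timeout error  | Null pointer
Broken link    | Missing icon
Bad redirect   | Missing icon


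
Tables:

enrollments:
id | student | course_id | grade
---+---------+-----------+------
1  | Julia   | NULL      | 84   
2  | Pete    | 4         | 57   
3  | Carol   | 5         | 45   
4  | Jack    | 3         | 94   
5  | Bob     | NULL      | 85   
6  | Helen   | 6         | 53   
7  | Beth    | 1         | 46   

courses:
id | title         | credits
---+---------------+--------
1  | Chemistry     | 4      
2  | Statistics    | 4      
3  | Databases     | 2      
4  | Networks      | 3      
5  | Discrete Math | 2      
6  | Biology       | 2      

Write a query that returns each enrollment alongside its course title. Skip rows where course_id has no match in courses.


INNER JOIN keeps only enrollments rows whose course_id matches an id in courses. Walk through each enrollment:
  - enrollment 1 (Julia): course_id=NULL, no match -> dropped
  - enrollment 2 (Pete): course_id=4 -> matches Networks
  - enrollment 3 (Carol): course_id=5 -> matches Discrete Math
  - enrollment 4 (Jack): course_id=3 -> matches Databases
  - enrollment 5 (Bob): course_id=NULL, no match -> dropped
  - enrollment 6 (Helen): course_id=6 -> matches Biology
  - enrollment 7 (Beth): course_id=1 -> matches Chemistry
So 2 of 7 rows are dropped.

SQL:
SELECT a.student, b.title AS course
FROM enrollments a
INNER JOIN courses b ON a.course_id = b.id

Result:
student | course       
--------+--------------
Pete    | Networks     
Carol   | Discrete Math
Jack    | Databases    
Helen   | Biology      
Beth    | Chemistry    


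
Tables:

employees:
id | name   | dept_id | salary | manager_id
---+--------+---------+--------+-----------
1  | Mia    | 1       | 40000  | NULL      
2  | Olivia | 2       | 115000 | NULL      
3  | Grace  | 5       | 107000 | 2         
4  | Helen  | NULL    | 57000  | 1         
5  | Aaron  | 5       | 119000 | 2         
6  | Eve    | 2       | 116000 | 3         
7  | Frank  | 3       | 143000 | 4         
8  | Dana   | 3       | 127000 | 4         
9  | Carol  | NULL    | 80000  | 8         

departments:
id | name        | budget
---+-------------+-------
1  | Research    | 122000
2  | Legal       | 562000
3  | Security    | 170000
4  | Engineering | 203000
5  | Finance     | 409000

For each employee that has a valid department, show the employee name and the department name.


INNER JOIN keeps only employees rows whose dept_id matches an id in departments. Walk through each employee:
  - employee 1 (Mia): dept_id=1 -> matches Research
  - employee 2 (Olivia): dept_id=2 -> matches Legal
  - employee 3 (Grace): dept_id=5 -> matches Finance
  - employee 4 (Helen): dept_id=NULL, no match -> dropped
  - employee 5 (Aaron): dept_id=5 -> matches Finance
  - employee 6 (Eve): dept_id=2 -> matches Legal
  - employee 7 (Frank): dept_id=3 -> matches Security
  - employee 8 (Dana): dept_id=3 -> matches Security
  - employee 9 (Carol): dept_id=NULL, no match -> dropped
So 2 of 9 rows are dropped.

SQL:
SELECT a.name, b.name AS department
FROM employees a
INNER JOIN departments b ON a.dept_id = b.id

Result:
name   | department
-------+-----------
Mia    | Research  
Olivia | Legal     
Grace  | Finance   
Aaron  | Finance   
Eve    | Legal     
Frank  | Security  
Dana   | Security  


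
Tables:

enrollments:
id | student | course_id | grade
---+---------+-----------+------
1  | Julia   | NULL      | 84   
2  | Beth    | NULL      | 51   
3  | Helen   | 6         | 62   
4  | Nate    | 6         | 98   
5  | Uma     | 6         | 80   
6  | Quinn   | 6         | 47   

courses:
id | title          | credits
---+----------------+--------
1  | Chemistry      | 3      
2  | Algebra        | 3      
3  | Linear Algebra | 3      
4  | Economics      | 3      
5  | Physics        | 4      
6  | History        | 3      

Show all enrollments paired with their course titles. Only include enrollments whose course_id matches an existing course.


INNER JOIN keeps only enrollments rows whose course_id matches an id in courses. Walk through each enrollment:
  - enrollment 1 (Julia): course_id=NULL, no match -> dropped
  - enrollment 2 (Beth): course_id=NULL, no match -> dropped
  - enrollment 3 (Helen): course_id=6 -> matches History
  - enrollment 4 (Nate): course_id=6 -> matches History
  - enrollment 5 (Uma): course_id=6 -> matches History
  - enrollment 6 (Quinn): course_id=6 -> matches History
So 2 of 6 rows are dropped.

SQL:
SELECT a.student, b.title AS course
FROM enrollments a
INNER JOIN courses b ON a.course_id = b.id

Result:
student | course 
--------+--------
Helen   | History
Nate    | History
Uma     | History
Quinn   | History


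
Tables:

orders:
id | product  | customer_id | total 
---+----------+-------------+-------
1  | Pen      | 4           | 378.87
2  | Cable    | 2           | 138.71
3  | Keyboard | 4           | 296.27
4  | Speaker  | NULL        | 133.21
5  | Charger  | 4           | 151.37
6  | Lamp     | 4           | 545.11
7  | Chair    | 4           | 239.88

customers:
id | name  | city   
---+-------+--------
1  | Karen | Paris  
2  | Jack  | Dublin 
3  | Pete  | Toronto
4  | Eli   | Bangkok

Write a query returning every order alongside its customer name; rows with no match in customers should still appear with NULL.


LEFT JOIN keeps every row from orders (the left table); where customer_id has no match in customers, the customer columns become NULL. Walk through each order:
  - order 1 (Pen): customer_id=4 -> matches Eli
  - order 2 (Cable): customer_id=2 -> matches Jack
  - order 3 (Keyboard): customer_id=4 -> matches Eli
  - order 4 (Speaker): customer_id=NULL, no match -> kept with NULL
  - order 5 (Charger): customer_id=4 -> matches Eli
  - order 6 (Lamp): customer_id=4 -> matches Eli
  - order 7 (Chair): customer_id=4 -> matches Eli
All 7 rows appear; 1 has NULL customer.

SQL:
SELECT a.product, b.name AS customer
FROM orders a
LEFT JOIN customers b ON a.customer_id = b.id

Result:
product  | customer
---------+---------
Pen      | Eli     
Cable    | Jack    
Keyboard | Eli     
Speaker  | NULL    
Charger  | Eli     
Lamp     | Eli     
Chair    | Eli     


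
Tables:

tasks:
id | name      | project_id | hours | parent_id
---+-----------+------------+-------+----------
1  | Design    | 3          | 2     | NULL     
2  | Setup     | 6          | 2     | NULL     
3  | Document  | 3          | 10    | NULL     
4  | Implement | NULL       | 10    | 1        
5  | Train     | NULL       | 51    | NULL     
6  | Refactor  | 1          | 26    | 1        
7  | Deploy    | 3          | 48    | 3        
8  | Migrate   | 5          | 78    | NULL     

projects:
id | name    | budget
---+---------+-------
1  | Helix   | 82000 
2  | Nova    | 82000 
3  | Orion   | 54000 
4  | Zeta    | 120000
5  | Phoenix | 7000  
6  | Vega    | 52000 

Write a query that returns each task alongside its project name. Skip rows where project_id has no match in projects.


INNER JOIN keeps only tasks rows whose project_id matches an id in projects. Walk through each task:
  - task 1 (Design): project_id=3 -> matches Orion
  - task 2 (Setup): project_id=6 -> matches Vega
  - task 3 (Document): project_id=3 -> matches Orion
  - task 4 (Implement): project_id=NULL, no match -> dropped
  - task 5 (Train): project_id=NULL, no match -> dropped
  - task 6 (Refactor): project_id=1 -> matches Helix
  - task 7 (Deploy): project_id=3 -> matches Orion
  - task 8 (Migrate): project_id=5 -> matches Phoenix
So 2 of 8 rows are dropped.

SQL:
SELECT a.name, b.name AS project
FROM tasks a
INNER JOIN projects b ON a.project_id = b.id

Result:
name     | project
---------+--------
Design   | Orion  
Setup    | Vega   
Document | Orion  
Refactor | Helix  
Deploy   | Orion  
Migrate  | Phoenix


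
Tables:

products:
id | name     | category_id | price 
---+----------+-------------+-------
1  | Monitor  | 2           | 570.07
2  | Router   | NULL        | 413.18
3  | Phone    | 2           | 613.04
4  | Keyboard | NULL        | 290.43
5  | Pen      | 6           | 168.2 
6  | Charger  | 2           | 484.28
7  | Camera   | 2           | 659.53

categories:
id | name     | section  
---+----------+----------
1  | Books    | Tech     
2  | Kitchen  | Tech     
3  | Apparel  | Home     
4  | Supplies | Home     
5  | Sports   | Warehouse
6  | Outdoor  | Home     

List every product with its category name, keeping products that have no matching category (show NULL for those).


LEFT JOIN keeps every row from products (the left table); where category_id has no match in categories, the category columns become NULL. Walk through each product:
  - product 1 (Monitor): category_id=2 -> matches Kitchen
  - product 2 (Router): category_id=NULL, no match -> kept with NULL
  - product 3 (Phone): category_id=2 -> matches Kitchen
  - product 4 (Keyboard): category_id=NULL, no match -> kept with NULL
  - product 5 (Pen): category_id=6 -> matches Outdoor
  - product 6 (Charger): category_id=2 -> matches Kitchen
  - product 7 (Camera): category_id=2 -> matches Kitchen
All 7 rows appear; 2 have NULL category.

SQL:
SELECT a.name, b.name AS category
FROM products a
LEFT JOIN categories b ON a.category_id = b.id

Result:
name     | category
---------+---------
Monitor  | Kitchen 
Router   | NULL    
Phone    | Kitchen 
Keyboard | NULL    
Pen      | Outdoor 
Charger  | Kitchen 
Camera   | Kitchen 


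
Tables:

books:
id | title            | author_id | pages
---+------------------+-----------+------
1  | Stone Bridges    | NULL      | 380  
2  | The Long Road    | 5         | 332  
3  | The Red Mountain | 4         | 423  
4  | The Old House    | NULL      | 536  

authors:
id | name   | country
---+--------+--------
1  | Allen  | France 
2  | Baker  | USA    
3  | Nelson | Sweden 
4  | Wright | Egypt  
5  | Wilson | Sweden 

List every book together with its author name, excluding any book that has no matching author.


INNER JOIN keeps only books rows whose author_id matches an id in authors. Walk through each book:
  - book 1 (Stone Bridges): author_id=NULL, no match -> dropped
  - book 2 (The Long Road): author_id=5 -> matches Wilson
  - book 3 (The Red Mountain): author_id=4 -> matches Wright
  - book 4 (The Old House): author_id=NULL, no match -> dropped
So 2 of 4 rows are dropped.

SQL:
SELECT a.title, b.name AS author
FROM books a
INNER JOIN authors b ON a.author_id = b.id

Result:
title            | author
-----------------+-------
The Long Road    | Wilson
The Red Mountain | Wright


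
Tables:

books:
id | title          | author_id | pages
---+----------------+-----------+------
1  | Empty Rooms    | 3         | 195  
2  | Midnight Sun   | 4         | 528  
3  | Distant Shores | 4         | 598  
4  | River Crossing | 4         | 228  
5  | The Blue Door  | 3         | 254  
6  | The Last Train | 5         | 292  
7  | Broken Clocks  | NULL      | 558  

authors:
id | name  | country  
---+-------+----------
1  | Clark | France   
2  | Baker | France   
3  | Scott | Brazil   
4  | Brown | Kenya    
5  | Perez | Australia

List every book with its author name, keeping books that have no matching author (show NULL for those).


LEFT JOIN keeps every row from books (the left table); where author_id has no match in authors, the author columns become NULL. Walk through each book:
  - book 1 (Empty Rooms): author_id=3 -> matches Scott
  - book 2 (Midnight Sun): author_id=4 -> matches Brown
  - book 3 (Distant Shores): author_id=4 -> matches Brown
  - book 4 (River Crossing): author_id=4 -> matches Brown
  - book 5 (The Blue Door): author_id=3 -> matches Scott
  - book 6 (The Last Train): author_id=5 -> matches Perez
  - book 7 (Broken Clocks): author_id=NULL, no match -> kept with NULL
All 7 rows appear; 1 has NULL author.

SQL:
SELECT a.title, b.name AS author
FROM books a
LEFT JOIN authors b ON a.author_id = b.id

Result:
title          | author
---------------+-------
Empty Rooms    | Scott 
Midnight Sun   | Brown 
Distant Shores | Brown 
River Crossing | Brown 
The Blue Door  | Scott 
The Last Train | Perez 
Broken Clocks  | NULL  


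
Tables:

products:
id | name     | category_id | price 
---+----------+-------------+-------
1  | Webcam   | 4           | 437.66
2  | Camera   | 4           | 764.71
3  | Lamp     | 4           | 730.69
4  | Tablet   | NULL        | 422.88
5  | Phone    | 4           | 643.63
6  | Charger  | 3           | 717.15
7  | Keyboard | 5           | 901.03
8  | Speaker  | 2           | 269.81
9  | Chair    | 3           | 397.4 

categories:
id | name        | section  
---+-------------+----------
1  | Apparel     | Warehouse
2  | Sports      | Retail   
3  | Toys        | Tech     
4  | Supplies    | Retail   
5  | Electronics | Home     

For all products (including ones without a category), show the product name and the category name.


LEFT JOIN keeps every row from products (the left table); where category_id has no match in categories, the category columns become NULL. Walk through each product:
  - product 1 (Webcam): category_id=4 -> matches Supplies
  - product 2 (Camera): category_id=4 -> matches Supplies
  - product 3 (Lamp): category_id=4 -> matches Supplies
  - product 4 (Tablet): category_id=NULL, no match -> kept with NULL
  - product 5 (Phone): category_id=4 -> matches Supplies
  - product 6 (Charger): category_id=3 -> matches Toys
  - product 7 (Keyboard): category_id=5 -> matches Electronics
  - product 8 (Speaker): category_id=2 -> matches Sports
  - product 9 (Chair): category_id=3 -> matches Toys
All 9 rows appear; 1 has NULL category.

SQL:
SELECT a.name, b.name AS category
FROM products a
LEFT JOIN categories b ON a.category_id = b.id

Result:
name     | category   
---------+------------
Webcam   | Supplies   
Camera   | Supplies   
Lamp     | Supplies   
Tablet   | NULL       
Phone    | Supplies   
Charger  | Toys       
Keyboard | Electronics
Speaker  | Sports     
Chair    | Toys       


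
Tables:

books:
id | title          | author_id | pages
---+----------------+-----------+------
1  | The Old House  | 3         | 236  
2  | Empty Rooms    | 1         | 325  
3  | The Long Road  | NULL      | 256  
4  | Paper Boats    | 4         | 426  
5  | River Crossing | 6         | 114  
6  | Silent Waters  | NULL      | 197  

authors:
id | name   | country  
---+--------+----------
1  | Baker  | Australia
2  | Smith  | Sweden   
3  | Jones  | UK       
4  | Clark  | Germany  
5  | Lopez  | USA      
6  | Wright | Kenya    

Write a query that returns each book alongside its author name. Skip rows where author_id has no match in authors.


INNER JOIN keeps only books rows whose author_id matches an id in authors. Walk through each book:
  - book 1 (The Old House): author_id=3 -> matches Jones
  - book 2 (Empty Rooms): author_id=1 -> matches Baker
  - book 3 (The Long Road): author_id=NULL, no match -> dropped
  - book 4 (Paper Boats): author_id=4 -> matches Clark
  - book 5 (River Crossing): author_id=6 -> matches Wright
  - book 6 (Silent Waters): author_id=NULL, no match -> dropped
So 2 of 6 rows are dropped.

SQL:
SELECT a.title, b.name AS author
FROM books a
INNER JOIN authors b ON a.author_id = b.id

Result:
title          | author
---------------+-------
The Old House  | Jones 
Empty Rooms    | Baker 
Paper Boats    | Clark 
River Crossing | Wright


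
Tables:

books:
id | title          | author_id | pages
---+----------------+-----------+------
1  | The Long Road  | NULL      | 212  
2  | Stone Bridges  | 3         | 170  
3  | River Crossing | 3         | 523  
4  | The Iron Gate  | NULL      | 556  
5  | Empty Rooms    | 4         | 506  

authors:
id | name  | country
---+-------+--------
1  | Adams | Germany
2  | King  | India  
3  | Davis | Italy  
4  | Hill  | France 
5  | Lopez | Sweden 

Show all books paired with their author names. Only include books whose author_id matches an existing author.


INNER JOIN keeps only books rows whose author_id matches an id in authors. Walk through each book:
  - book 1 (The Long Road): author_id=NULL, no match -> dropped
  - book 2 (Stone Bridges): author_id=3 -> matches Davis
  - book 3 (River Crossing): author_id=3 -> matches Davis
  - book 4 (The Iron Gate): author_id=NULL, no match -> dropped
  - book 5 (Empty Rooms): author_id=4 -> matches Hill
So 2 of 5 rows are dropped.

SQL:
SELECT a.title, b.name AS author
FROM books a
INNER JOIN authors b ON a.author_id = b.id

Result:
title          | author
---------------+-------
Stone Bridges  | Davis 
River Crossing | Davis 
Empty Rooms    | Hill  


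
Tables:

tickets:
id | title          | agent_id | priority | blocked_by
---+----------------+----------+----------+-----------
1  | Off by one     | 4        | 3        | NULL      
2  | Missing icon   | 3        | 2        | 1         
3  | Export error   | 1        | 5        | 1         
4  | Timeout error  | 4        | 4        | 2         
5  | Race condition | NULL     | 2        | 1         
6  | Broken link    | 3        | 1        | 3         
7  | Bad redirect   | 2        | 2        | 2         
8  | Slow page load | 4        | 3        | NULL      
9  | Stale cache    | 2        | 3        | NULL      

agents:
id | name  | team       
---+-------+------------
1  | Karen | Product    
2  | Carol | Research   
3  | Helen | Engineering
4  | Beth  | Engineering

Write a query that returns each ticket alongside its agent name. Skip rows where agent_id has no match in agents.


INNER JOIN keeps only tickets rows whose agent_id matches an id in agents. Walk through each ticket:
  - ticket 1 (Off by one): agent_id=4 -> matches Beth
  - ticket 2 (Missing icon): agent_id=3 -> matches Helen
  - ticket 3 (Export error): agent_id=1 -> matches Karen
  - ticket 4 (Timeout error): agent_id=4 -> matches Beth
  - ticket 5 (Race condition): agent_id=NULL, no match -> dropped
  - ticket 6 (Broken link): agent_id=3 -> matches Helen
  - ticket 7 (Bad redirect): agent_id=2 -> matches Carol
  - ticket 8 (Slow page load): agent_id=4 -> matches Beth
  - ticket 9 (Stale cache): agent_id=2 -> matches Carol
So 1 of 9 rows is dropped.

SQL:
SELECT a.title, b.name AS agent
FROM tickets a
INNER JOIN agents b ON a.agent_id = b.id

Result:
title          | agent
---------------+------
Off by one     | Beth 
Missing icon   | Helen
Export error   | Karen
Timeout error  | Beth 
Broken link    | Helen
Bad redirect   | Carol
Slow page load | Beth 
Stale cache    | Carol


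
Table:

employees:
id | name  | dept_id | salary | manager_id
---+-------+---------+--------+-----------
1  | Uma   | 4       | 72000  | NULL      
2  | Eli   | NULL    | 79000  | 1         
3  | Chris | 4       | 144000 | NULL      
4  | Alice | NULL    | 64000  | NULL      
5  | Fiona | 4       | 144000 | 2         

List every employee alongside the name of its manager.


This is a self-join: employees is joined to a second copy of itself, matching each row's manager_id to another row's id. Use LEFT JOIN so rows with manager_id=NULL are kept.
  - employee 1 (Uma): manager_id=NULL -> NULL
  - employee 2 (Eli): manager_id=1 -> Uma
  - employee 3 (Chris): manager_id=NULL -> NULL
  - employee 4 (Alice): manager_id=NULL -> NULL
  - employee 5 (Fiona): manager_id=2 -> Eli

SQL:
SELECT a.name AS item, b.name AS manager
FROM employees a
LEFT JOIN employees b ON a.manager_id = b.id

Result:
item  | manager
------+--------
Uma   | NULL   
Eli   | Uma    
Chris | NULL   
Alice | NULL   
Fiona | Eli    


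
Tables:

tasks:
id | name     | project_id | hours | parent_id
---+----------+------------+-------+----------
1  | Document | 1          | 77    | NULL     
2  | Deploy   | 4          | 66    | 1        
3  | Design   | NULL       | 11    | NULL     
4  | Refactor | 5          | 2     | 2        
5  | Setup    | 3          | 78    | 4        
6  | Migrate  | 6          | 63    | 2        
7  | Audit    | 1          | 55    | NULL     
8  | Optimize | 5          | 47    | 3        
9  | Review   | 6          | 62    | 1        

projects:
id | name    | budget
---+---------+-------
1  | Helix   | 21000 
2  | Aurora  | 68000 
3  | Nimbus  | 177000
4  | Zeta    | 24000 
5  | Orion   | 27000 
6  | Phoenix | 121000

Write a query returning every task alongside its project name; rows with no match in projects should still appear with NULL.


LEFT JOIN keeps every row from tasks (the left table); where project_id has no match in projects, the project columns become NULL. Walk through each task:
  - task 1 (Document): project_id=1 -> matches Helix
  - task 2 (Deploy): project_id=4 -> matches Zeta
  - task 3 (Design): project_id=NULL, no match -> kept with NULL
  - task 4 (Refactor): project_id=5 -> matches Orion
  - task 5 (Setup): project_id=3 -> matches Nimbus
  - task 6 (Migrate): project_id=6 -> matches Phoenix
  - task 7 (Audit): project_id=1 -> matches Helix
  - task 8 (Optimize): project_id=5 -> matches Orion
  - task 9 (Review): project_id=6 -> matches Phoenix
All 9 rows appear; 1 has NULL project.

SQL:
SELECT a.name, b.name AS project
FROM tasks a
LEFT JOIN projects b ON a.project_id = b.id

Result:
name     | project
---------+--------
Document | Helix  
Deploy   | Zeta   
Design   | NULL   
Refactor | Orion  
Setup    | Nimbus 
Migrate  | Phoenix
Audit    | Helix  
Optimize | Orion  
Review   | Phoenix
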